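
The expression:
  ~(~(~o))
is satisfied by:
  {o: False}


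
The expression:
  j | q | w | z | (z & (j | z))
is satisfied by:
  {q: True, z: True, w: True, j: True}
  {q: True, z: True, w: True, j: False}
  {q: True, z: True, j: True, w: False}
  {q: True, z: True, j: False, w: False}
  {q: True, w: True, j: True, z: False}
  {q: True, w: True, j: False, z: False}
  {q: True, w: False, j: True, z: False}
  {q: True, w: False, j: False, z: False}
  {z: True, w: True, j: True, q: False}
  {z: True, w: True, j: False, q: False}
  {z: True, j: True, w: False, q: False}
  {z: True, j: False, w: False, q: False}
  {w: True, j: True, z: False, q: False}
  {w: True, z: False, j: False, q: False}
  {j: True, z: False, w: False, q: False}


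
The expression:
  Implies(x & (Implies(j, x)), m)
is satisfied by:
  {m: True, x: False}
  {x: False, m: False}
  {x: True, m: True}


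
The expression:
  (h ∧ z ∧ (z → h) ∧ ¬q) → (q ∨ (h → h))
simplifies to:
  True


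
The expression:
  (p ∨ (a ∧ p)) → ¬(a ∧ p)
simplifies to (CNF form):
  ¬a ∨ ¬p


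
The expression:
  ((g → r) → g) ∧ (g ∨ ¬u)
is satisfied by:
  {g: True}


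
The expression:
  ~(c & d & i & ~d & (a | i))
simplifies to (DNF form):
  True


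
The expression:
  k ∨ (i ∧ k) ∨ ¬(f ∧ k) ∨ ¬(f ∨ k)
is always true.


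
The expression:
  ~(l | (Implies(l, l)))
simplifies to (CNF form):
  False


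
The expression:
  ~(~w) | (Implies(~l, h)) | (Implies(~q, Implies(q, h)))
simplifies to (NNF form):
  True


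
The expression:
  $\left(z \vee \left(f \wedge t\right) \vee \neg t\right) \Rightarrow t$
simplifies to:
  $t$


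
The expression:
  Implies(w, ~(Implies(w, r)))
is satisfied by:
  {w: False, r: False}
  {r: True, w: False}
  {w: True, r: False}


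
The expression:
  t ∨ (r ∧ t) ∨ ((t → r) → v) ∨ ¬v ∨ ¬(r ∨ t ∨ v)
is always true.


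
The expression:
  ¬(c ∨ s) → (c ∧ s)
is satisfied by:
  {c: True, s: True}
  {c: True, s: False}
  {s: True, c: False}


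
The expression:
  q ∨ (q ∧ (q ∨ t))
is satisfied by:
  {q: True}


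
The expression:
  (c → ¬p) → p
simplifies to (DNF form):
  p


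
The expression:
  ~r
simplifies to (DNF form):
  ~r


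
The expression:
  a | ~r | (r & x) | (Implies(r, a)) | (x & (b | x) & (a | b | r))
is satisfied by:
  {a: True, x: True, r: False}
  {a: True, x: False, r: False}
  {x: True, a: False, r: False}
  {a: False, x: False, r: False}
  {a: True, r: True, x: True}
  {a: True, r: True, x: False}
  {r: True, x: True, a: False}


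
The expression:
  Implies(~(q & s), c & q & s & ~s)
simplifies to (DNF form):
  q & s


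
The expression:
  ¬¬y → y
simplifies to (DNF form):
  True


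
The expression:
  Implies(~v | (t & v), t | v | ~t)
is always true.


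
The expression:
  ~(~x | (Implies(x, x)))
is never true.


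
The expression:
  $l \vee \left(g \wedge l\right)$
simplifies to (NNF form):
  $l$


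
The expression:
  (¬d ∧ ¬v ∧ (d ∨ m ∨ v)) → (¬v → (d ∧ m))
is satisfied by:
  {d: True, v: True, m: False}
  {d: True, m: False, v: False}
  {v: True, m: False, d: False}
  {v: False, m: False, d: False}
  {d: True, v: True, m: True}
  {d: True, m: True, v: False}
  {v: True, m: True, d: False}


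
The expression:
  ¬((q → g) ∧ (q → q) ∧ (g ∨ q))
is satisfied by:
  {g: False}


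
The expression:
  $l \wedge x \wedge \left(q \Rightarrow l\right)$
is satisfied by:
  {x: True, l: True}


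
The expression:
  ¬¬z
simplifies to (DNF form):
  z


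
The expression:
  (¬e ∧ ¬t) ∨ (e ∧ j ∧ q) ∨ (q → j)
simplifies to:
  j ∨ (¬e ∧ ¬t) ∨ ¬q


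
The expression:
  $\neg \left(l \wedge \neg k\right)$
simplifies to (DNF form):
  $k \vee \neg l$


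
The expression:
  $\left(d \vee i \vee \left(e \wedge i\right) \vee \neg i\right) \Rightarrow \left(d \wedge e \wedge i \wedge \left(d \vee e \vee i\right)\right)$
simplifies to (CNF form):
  $d \wedge e \wedge i$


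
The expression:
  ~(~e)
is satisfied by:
  {e: True}


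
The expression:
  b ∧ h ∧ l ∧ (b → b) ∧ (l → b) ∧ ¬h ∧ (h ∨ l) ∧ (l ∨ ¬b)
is never true.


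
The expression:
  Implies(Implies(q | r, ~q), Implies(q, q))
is always true.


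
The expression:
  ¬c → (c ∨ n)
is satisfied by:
  {n: True, c: True}
  {n: True, c: False}
  {c: True, n: False}


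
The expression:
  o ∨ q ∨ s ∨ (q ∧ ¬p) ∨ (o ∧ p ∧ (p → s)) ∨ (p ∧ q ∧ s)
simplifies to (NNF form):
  o ∨ q ∨ s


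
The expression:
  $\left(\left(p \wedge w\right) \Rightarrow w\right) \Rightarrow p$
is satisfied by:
  {p: True}


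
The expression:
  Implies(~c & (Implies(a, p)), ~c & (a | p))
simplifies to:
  a | c | p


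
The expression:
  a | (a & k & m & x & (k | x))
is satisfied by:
  {a: True}


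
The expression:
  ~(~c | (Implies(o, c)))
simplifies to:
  False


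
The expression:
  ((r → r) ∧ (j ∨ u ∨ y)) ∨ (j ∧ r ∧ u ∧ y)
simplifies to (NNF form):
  j ∨ u ∨ y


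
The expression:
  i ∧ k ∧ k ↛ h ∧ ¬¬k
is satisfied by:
  {i: True, k: True, h: False}


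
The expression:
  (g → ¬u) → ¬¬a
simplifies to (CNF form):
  (a ∨ g) ∧ (a ∨ u)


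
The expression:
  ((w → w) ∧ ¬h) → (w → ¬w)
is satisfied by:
  {h: True, w: False}
  {w: False, h: False}
  {w: True, h: True}


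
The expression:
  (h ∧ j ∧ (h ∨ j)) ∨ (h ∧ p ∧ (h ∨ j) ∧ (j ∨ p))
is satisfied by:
  {h: True, p: True, j: True}
  {h: True, p: True, j: False}
  {h: True, j: True, p: False}


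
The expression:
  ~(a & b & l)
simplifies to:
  ~a | ~b | ~l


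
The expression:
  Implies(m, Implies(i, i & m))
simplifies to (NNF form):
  True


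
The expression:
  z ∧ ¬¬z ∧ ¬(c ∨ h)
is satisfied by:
  {z: True, h: False, c: False}


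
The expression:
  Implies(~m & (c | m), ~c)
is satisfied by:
  {m: True, c: False}
  {c: False, m: False}
  {c: True, m: True}


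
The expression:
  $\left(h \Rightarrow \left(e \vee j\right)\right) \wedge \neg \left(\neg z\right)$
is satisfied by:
  {z: True, j: True, e: True, h: False}
  {z: True, j: True, h: False, e: False}
  {z: True, e: True, h: False, j: False}
  {z: True, h: False, e: False, j: False}
  {z: True, j: True, h: True, e: True}
  {z: True, j: True, h: True, e: False}
  {z: True, h: True, e: True, j: False}


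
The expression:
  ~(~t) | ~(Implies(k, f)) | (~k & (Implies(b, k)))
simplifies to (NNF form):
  t | (k & ~f) | (~b & ~k)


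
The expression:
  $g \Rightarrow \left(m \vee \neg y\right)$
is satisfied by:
  {m: True, g: False, y: False}
  {g: False, y: False, m: False}
  {y: True, m: True, g: False}
  {y: True, g: False, m: False}
  {m: True, g: True, y: False}
  {g: True, m: False, y: False}
  {y: True, g: True, m: True}


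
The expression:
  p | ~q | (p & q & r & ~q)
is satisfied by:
  {p: True, q: False}
  {q: False, p: False}
  {q: True, p: True}


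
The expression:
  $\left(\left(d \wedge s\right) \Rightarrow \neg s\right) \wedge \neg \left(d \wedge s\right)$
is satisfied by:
  {s: False, d: False}
  {d: True, s: False}
  {s: True, d: False}


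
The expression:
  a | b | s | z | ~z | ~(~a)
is always true.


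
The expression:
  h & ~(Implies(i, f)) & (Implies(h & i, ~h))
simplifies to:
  False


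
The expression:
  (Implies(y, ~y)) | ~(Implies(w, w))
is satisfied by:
  {y: False}


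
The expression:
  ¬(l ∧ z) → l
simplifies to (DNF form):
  l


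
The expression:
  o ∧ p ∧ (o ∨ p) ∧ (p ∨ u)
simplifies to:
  o ∧ p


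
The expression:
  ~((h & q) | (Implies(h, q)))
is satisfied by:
  {h: True, q: False}


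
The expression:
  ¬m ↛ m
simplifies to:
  ¬m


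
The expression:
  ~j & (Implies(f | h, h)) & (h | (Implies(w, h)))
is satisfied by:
  {h: True, w: False, j: False, f: False}
  {f: True, h: True, w: False, j: False}
  {h: True, w: True, f: False, j: False}
  {f: True, h: True, w: True, j: False}
  {f: False, w: False, h: False, j: False}


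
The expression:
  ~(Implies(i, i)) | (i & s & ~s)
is never true.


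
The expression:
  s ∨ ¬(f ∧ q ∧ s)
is always true.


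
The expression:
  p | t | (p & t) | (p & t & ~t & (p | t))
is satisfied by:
  {t: True, p: True}
  {t: True, p: False}
  {p: True, t: False}


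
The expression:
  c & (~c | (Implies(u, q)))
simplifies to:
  c & (q | ~u)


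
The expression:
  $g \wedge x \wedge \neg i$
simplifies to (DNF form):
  $g \wedge x \wedge \neg i$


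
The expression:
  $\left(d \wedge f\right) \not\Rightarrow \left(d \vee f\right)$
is never true.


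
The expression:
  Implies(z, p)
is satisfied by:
  {p: True, z: False}
  {z: False, p: False}
  {z: True, p: True}


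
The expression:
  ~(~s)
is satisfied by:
  {s: True}


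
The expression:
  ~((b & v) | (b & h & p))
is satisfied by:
  {p: False, h: False, b: False, v: False}
  {h: True, v: False, p: False, b: False}
  {p: True, v: False, h: False, b: False}
  {h: True, p: True, v: False, b: False}
  {v: True, p: False, h: False, b: False}
  {v: True, h: True, p: False, b: False}
  {v: True, p: True, h: False, b: False}
  {v: True, h: True, p: True, b: False}
  {b: True, v: False, p: False, h: False}
  {b: True, h: True, v: False, p: False}
  {b: True, p: True, v: False, h: False}


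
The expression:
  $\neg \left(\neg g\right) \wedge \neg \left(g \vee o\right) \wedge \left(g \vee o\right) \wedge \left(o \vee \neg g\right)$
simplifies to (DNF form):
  $\text{False}$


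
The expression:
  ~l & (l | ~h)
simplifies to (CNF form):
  ~h & ~l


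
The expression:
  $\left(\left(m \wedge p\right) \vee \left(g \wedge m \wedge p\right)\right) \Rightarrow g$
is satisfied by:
  {g: True, p: False, m: False}
  {p: False, m: False, g: False}
  {g: True, m: True, p: False}
  {m: True, p: False, g: False}
  {g: True, p: True, m: False}
  {p: True, g: False, m: False}
  {g: True, m: True, p: True}


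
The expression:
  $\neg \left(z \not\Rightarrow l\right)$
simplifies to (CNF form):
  $l \vee \neg z$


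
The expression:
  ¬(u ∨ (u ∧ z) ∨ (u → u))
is never true.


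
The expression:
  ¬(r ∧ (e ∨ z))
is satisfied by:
  {z: False, r: False, e: False}
  {e: True, z: False, r: False}
  {z: True, e: False, r: False}
  {e: True, z: True, r: False}
  {r: True, e: False, z: False}


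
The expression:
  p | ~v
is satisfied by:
  {p: True, v: False}
  {v: False, p: False}
  {v: True, p: True}


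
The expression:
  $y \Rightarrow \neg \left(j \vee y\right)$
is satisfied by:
  {y: False}


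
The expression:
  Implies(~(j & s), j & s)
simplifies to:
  j & s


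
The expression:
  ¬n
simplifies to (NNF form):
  ¬n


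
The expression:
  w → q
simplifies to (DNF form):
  q ∨ ¬w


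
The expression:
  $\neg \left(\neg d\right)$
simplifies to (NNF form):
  $d$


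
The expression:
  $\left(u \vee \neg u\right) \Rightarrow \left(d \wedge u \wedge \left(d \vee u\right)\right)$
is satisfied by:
  {u: True, d: True}


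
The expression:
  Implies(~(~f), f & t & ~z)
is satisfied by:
  {t: True, z: False, f: False}
  {z: False, f: False, t: False}
  {t: True, z: True, f: False}
  {z: True, t: False, f: False}
  {f: True, t: True, z: False}


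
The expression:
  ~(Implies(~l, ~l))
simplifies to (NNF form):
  False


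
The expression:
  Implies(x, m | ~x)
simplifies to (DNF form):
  m | ~x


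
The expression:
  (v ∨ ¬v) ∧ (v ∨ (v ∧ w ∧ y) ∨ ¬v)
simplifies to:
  True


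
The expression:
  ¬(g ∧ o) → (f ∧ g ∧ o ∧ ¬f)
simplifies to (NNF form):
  g ∧ o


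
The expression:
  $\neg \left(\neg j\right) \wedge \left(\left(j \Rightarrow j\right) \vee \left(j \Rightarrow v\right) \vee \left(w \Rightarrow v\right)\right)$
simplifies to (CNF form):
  $j$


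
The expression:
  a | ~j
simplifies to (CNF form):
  a | ~j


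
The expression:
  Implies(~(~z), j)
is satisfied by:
  {j: True, z: False}
  {z: False, j: False}
  {z: True, j: True}


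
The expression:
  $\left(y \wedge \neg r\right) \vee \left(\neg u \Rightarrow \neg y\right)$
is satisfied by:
  {u: True, y: False, r: False}
  {u: False, y: False, r: False}
  {r: True, u: True, y: False}
  {r: True, u: False, y: False}
  {y: True, u: True, r: False}
  {y: True, u: False, r: False}
  {y: True, r: True, u: True}


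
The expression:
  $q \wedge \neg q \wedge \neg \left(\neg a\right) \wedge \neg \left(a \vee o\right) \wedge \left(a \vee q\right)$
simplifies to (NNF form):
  $\text{False}$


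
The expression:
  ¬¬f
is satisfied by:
  {f: True}


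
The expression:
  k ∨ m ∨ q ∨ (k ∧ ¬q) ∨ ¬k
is always true.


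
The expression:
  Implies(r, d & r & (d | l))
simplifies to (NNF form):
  d | ~r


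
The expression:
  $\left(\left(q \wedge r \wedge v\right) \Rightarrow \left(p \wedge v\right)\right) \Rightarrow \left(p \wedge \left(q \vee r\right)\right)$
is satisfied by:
  {q: True, p: True, r: True, v: True}
  {q: True, p: True, r: True, v: False}
  {q: True, p: True, v: True, r: False}
  {q: True, p: True, v: False, r: False}
  {p: True, r: True, v: True, q: False}
  {p: True, r: True, v: False, q: False}
  {q: True, r: True, v: True, p: False}


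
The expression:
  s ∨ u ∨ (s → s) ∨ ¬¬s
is always true.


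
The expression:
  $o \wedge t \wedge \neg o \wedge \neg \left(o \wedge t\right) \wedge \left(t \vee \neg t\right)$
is never true.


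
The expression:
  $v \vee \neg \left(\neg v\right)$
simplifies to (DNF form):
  $v$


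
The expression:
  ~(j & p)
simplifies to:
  ~j | ~p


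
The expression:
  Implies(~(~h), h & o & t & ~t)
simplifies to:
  ~h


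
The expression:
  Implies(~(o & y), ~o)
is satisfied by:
  {y: True, o: False}
  {o: False, y: False}
  {o: True, y: True}


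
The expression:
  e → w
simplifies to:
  w ∨ ¬e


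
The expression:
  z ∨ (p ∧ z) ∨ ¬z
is always true.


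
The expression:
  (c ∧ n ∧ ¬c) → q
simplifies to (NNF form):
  True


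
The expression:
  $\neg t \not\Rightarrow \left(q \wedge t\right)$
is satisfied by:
  {t: False}


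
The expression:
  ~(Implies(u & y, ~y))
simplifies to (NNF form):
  u & y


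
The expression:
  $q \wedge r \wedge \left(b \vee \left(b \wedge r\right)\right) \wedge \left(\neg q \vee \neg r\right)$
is never true.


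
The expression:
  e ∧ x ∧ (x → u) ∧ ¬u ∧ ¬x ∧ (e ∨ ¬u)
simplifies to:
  False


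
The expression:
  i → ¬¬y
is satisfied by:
  {y: True, i: False}
  {i: False, y: False}
  {i: True, y: True}


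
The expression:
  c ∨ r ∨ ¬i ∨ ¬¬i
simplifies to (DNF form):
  True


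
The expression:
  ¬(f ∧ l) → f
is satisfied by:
  {f: True}


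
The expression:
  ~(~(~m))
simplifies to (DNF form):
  ~m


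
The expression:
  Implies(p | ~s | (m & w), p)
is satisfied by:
  {p: True, s: True, m: False, w: False}
  {p: True, s: True, w: True, m: False}
  {p: True, s: True, m: True, w: False}
  {p: True, s: True, w: True, m: True}
  {p: True, m: False, w: False, s: False}
  {p: True, w: True, m: False, s: False}
  {p: True, m: True, w: False, s: False}
  {p: True, w: True, m: True, s: False}
  {s: True, m: False, w: False, p: False}
  {w: True, s: True, m: False, p: False}
  {s: True, m: True, w: False, p: False}


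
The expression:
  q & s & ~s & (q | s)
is never true.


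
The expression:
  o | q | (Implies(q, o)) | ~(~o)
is always true.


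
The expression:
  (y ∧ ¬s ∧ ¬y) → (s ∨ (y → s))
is always true.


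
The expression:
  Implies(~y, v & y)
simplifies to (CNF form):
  y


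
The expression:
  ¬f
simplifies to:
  ¬f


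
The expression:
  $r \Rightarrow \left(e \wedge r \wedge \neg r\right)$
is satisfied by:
  {r: False}


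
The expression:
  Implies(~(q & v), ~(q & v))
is always true.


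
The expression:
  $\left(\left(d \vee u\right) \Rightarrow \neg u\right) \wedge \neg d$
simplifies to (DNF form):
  $\neg d \wedge \neg u$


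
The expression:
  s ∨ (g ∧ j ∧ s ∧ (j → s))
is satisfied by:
  {s: True}


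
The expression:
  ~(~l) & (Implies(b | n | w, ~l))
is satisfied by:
  {l: True, w: False, n: False, b: False}


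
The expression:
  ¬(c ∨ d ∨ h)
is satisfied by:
  {d: False, h: False, c: False}


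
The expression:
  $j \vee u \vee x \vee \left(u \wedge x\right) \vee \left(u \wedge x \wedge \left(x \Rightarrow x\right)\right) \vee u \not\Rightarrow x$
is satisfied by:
  {x: True, u: True, j: True}
  {x: True, u: True, j: False}
  {x: True, j: True, u: False}
  {x: True, j: False, u: False}
  {u: True, j: True, x: False}
  {u: True, j: False, x: False}
  {j: True, u: False, x: False}


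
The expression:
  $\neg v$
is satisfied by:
  {v: False}


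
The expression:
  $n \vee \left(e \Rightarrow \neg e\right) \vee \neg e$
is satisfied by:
  {n: True, e: False}
  {e: False, n: False}
  {e: True, n: True}


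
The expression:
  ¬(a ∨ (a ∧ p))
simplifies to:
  ¬a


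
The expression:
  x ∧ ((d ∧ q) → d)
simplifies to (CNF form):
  x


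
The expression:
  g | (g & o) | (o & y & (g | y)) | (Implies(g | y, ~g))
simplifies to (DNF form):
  True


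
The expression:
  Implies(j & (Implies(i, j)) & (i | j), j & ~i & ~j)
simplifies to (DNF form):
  ~j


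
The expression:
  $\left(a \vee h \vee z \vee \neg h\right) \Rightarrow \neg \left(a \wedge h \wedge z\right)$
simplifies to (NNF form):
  $\neg a \vee \neg h \vee \neg z$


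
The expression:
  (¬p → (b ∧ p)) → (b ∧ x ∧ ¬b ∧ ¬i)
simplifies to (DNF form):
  ¬p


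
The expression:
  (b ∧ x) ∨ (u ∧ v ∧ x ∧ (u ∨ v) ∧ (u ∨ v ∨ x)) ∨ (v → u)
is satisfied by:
  {x: True, u: True, b: True, v: False}
  {x: True, u: True, b: False, v: False}
  {u: True, b: True, v: False, x: False}
  {u: True, b: False, v: False, x: False}
  {x: True, b: True, v: False, u: False}
  {x: True, b: False, v: False, u: False}
  {b: True, x: False, v: False, u: False}
  {b: False, x: False, v: False, u: False}
  {x: True, u: True, v: True, b: True}
  {x: True, u: True, v: True, b: False}
  {u: True, v: True, b: True, x: False}
  {u: True, v: True, b: False, x: False}
  {x: True, v: True, b: True, u: False}


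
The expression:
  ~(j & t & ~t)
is always true.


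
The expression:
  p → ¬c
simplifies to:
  ¬c ∨ ¬p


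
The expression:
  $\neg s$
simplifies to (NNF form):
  $\neg s$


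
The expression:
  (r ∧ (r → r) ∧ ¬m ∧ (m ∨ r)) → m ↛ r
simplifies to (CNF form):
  m ∨ ¬r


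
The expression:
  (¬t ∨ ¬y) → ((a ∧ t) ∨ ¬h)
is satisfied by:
  {a: True, t: True, y: True, h: False}
  {a: True, t: True, y: False, h: False}
  {t: True, y: True, h: False, a: False}
  {t: True, y: False, h: False, a: False}
  {a: True, y: True, h: False, t: False}
  {a: True, y: False, h: False, t: False}
  {y: True, a: False, h: False, t: False}
  {y: False, a: False, h: False, t: False}
  {a: True, t: True, h: True, y: True}
  {a: True, t: True, h: True, y: False}
  {t: True, h: True, y: True, a: False}


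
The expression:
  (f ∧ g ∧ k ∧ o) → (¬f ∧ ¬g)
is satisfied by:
  {g: False, k: False, o: False, f: False}
  {f: True, g: False, k: False, o: False}
  {o: True, g: False, k: False, f: False}
  {f: True, o: True, g: False, k: False}
  {k: True, f: False, g: False, o: False}
  {f: True, k: True, g: False, o: False}
  {o: True, k: True, f: False, g: False}
  {f: True, o: True, k: True, g: False}
  {g: True, o: False, k: False, f: False}
  {f: True, g: True, o: False, k: False}
  {o: True, g: True, f: False, k: False}
  {f: True, o: True, g: True, k: False}
  {k: True, g: True, o: False, f: False}
  {f: True, k: True, g: True, o: False}
  {o: True, k: True, g: True, f: False}


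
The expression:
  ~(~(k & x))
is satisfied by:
  {x: True, k: True}


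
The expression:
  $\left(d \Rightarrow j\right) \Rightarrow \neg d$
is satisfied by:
  {d: False, j: False}
  {j: True, d: False}
  {d: True, j: False}


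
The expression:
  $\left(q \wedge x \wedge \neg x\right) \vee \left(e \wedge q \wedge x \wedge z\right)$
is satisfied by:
  {z: True, e: True, x: True, q: True}


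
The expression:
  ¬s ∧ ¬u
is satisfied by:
  {u: False, s: False}


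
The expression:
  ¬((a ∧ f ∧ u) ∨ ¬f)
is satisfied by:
  {f: True, u: False, a: False}
  {f: True, a: True, u: False}
  {f: True, u: True, a: False}


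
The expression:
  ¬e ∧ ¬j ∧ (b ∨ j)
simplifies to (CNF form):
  b ∧ ¬e ∧ ¬j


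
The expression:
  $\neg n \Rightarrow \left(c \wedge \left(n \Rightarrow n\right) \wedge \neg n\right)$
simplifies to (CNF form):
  $c \vee n$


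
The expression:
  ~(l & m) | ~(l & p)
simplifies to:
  ~l | ~m | ~p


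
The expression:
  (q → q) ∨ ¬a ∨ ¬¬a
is always true.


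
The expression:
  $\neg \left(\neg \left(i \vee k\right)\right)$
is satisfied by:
  {i: True, k: True}
  {i: True, k: False}
  {k: True, i: False}


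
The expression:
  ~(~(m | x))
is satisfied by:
  {x: True, m: True}
  {x: True, m: False}
  {m: True, x: False}


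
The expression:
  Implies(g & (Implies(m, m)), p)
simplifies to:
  p | ~g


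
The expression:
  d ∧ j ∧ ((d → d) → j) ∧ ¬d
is never true.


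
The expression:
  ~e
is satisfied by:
  {e: False}


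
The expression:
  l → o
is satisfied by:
  {o: True, l: False}
  {l: False, o: False}
  {l: True, o: True}


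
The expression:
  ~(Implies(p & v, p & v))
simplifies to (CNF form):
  False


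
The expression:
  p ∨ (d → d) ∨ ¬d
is always true.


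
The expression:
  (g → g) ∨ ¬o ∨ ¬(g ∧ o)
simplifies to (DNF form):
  True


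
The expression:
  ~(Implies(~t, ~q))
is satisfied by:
  {q: True, t: False}


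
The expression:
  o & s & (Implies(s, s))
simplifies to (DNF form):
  o & s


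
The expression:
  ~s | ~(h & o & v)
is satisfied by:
  {s: False, v: False, o: False, h: False}
  {h: True, s: False, v: False, o: False}
  {o: True, s: False, v: False, h: False}
  {h: True, o: True, s: False, v: False}
  {v: True, h: False, s: False, o: False}
  {h: True, v: True, s: False, o: False}
  {o: True, v: True, h: False, s: False}
  {h: True, o: True, v: True, s: False}
  {s: True, o: False, v: False, h: False}
  {h: True, s: True, o: False, v: False}
  {o: True, s: True, h: False, v: False}
  {h: True, o: True, s: True, v: False}
  {v: True, s: True, o: False, h: False}
  {h: True, v: True, s: True, o: False}
  {o: True, v: True, s: True, h: False}


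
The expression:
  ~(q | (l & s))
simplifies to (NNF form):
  ~q & (~l | ~s)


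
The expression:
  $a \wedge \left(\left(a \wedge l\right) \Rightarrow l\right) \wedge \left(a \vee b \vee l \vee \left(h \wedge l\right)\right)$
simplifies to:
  $a$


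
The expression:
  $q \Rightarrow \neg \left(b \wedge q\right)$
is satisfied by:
  {q: False, b: False}
  {b: True, q: False}
  {q: True, b: False}


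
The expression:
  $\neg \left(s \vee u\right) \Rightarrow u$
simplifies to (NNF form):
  $s \vee u$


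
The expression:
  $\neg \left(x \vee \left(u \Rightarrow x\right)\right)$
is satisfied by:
  {u: True, x: False}


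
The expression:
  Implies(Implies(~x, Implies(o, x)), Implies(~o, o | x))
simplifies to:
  o | x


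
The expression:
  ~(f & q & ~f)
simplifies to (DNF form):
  True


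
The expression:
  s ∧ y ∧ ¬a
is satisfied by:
  {s: True, y: True, a: False}


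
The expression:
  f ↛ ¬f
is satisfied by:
  {f: True}


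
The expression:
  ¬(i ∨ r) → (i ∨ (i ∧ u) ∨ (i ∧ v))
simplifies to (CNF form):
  i ∨ r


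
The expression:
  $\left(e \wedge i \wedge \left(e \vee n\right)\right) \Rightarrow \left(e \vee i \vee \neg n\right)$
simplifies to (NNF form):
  $\text{True}$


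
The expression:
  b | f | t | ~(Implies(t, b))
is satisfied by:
  {b: True, t: True, f: True}
  {b: True, t: True, f: False}
  {b: True, f: True, t: False}
  {b: True, f: False, t: False}
  {t: True, f: True, b: False}
  {t: True, f: False, b: False}
  {f: True, t: False, b: False}


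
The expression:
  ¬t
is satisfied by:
  {t: False}


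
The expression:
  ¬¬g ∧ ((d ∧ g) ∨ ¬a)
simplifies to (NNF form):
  g ∧ (d ∨ ¬a)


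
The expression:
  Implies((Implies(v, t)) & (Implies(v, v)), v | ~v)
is always true.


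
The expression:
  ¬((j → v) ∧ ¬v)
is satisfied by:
  {v: True, j: True}
  {v: True, j: False}
  {j: True, v: False}


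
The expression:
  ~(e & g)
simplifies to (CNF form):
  ~e | ~g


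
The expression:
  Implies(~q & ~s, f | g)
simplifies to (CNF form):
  f | g | q | s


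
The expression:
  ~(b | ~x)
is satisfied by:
  {x: True, b: False}


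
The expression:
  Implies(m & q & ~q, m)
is always true.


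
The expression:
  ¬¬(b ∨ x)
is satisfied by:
  {b: True, x: True}
  {b: True, x: False}
  {x: True, b: False}


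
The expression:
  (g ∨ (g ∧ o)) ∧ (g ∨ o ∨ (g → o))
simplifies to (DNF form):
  g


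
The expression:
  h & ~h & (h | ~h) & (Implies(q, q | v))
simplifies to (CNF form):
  False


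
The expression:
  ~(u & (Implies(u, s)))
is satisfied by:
  {s: False, u: False}
  {u: True, s: False}
  {s: True, u: False}


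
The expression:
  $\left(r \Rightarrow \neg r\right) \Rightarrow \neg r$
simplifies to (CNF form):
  $\text{True}$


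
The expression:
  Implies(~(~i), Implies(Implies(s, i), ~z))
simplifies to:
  ~i | ~z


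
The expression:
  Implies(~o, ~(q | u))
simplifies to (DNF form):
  o | (~q & ~u)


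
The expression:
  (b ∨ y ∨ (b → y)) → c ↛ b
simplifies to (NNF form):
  c ∧ ¬b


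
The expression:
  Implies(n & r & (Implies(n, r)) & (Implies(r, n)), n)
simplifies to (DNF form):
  True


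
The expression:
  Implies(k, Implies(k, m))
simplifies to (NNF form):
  m | ~k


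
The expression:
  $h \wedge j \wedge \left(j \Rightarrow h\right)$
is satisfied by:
  {h: True, j: True}


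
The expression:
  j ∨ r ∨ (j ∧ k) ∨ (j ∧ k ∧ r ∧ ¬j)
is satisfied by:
  {r: True, j: True}
  {r: True, j: False}
  {j: True, r: False}


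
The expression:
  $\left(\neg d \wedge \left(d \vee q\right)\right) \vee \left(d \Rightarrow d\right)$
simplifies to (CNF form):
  $\text{True}$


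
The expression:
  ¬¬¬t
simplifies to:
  ¬t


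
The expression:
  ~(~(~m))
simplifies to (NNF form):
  ~m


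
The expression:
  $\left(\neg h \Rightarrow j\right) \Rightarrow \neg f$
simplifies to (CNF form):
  $\left(\neg f \vee \neg h\right) \wedge \left(\neg f \vee \neg j\right)$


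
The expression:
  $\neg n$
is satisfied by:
  {n: False}


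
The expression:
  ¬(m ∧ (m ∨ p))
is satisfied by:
  {m: False}


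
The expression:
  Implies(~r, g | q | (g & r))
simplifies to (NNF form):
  g | q | r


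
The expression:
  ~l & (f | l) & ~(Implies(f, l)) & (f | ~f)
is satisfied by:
  {f: True, l: False}


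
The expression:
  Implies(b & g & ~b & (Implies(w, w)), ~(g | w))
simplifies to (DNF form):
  True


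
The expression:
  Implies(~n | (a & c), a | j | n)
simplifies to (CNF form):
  a | j | n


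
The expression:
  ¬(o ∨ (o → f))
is never true.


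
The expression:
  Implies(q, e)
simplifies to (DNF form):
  e | ~q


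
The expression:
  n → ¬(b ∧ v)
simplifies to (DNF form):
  ¬b ∨ ¬n ∨ ¬v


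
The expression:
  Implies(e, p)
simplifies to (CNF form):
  p | ~e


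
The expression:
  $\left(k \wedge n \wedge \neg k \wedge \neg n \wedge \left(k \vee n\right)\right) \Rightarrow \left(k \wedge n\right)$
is always true.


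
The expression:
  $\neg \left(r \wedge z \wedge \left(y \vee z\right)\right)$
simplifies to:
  $\neg r \vee \neg z$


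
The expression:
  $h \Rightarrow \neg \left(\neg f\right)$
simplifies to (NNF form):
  $f \vee \neg h$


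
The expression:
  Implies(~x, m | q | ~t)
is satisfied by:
  {m: True, x: True, q: True, t: False}
  {m: True, x: True, t: False, q: False}
  {m: True, q: True, t: False, x: False}
  {m: True, t: False, q: False, x: False}
  {x: True, q: True, t: False, m: False}
  {x: True, t: False, q: False, m: False}
  {q: True, x: False, t: False, m: False}
  {x: False, t: False, q: False, m: False}
  {x: True, m: True, t: True, q: True}
  {x: True, m: True, t: True, q: False}
  {m: True, t: True, q: True, x: False}
  {m: True, t: True, x: False, q: False}
  {q: True, t: True, x: True, m: False}
  {t: True, x: True, m: False, q: False}
  {t: True, q: True, m: False, x: False}


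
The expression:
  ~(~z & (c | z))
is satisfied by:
  {z: True, c: False}
  {c: False, z: False}
  {c: True, z: True}


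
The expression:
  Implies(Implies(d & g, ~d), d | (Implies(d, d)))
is always true.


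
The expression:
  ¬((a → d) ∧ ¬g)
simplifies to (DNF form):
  g ∨ (a ∧ ¬d)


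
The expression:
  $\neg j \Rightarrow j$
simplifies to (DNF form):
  $j$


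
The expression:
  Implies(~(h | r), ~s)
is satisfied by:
  {r: True, h: True, s: False}
  {r: True, s: False, h: False}
  {h: True, s: False, r: False}
  {h: False, s: False, r: False}
  {r: True, h: True, s: True}
  {r: True, s: True, h: False}
  {h: True, s: True, r: False}


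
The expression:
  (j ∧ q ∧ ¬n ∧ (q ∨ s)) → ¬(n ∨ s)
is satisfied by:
  {n: True, s: False, q: False, j: False}
  {n: False, s: False, q: False, j: False}
  {j: True, n: True, s: False, q: False}
  {j: True, n: False, s: False, q: False}
  {n: True, q: True, j: False, s: False}
  {q: True, j: False, s: False, n: False}
  {j: True, q: True, n: True, s: False}
  {j: True, q: True, n: False, s: False}
  {n: True, s: True, j: False, q: False}
  {s: True, j: False, q: False, n: False}
  {n: True, j: True, s: True, q: False}
  {j: True, s: True, n: False, q: False}
  {n: True, q: True, s: True, j: False}
  {q: True, s: True, j: False, n: False}
  {j: True, q: True, s: True, n: True}


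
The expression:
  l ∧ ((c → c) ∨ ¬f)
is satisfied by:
  {l: True}


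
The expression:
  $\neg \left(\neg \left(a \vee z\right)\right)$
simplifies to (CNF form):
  $a \vee z$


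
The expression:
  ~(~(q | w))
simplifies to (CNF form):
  q | w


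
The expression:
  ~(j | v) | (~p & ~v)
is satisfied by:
  {v: False, p: False, j: False}
  {j: True, v: False, p: False}
  {p: True, v: False, j: False}


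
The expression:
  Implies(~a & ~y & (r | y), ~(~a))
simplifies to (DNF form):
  a | y | ~r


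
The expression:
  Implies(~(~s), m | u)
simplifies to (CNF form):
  m | u | ~s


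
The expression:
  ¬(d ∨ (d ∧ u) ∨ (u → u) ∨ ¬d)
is never true.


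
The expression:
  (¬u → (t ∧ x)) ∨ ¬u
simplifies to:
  True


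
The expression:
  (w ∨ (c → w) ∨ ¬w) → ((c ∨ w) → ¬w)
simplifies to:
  ¬w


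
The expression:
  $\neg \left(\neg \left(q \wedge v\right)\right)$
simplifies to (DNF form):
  $q \wedge v$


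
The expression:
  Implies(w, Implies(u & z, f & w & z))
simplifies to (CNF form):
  f | ~u | ~w | ~z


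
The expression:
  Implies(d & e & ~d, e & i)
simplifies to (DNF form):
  True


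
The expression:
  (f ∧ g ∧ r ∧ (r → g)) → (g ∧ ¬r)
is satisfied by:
  {g: False, r: False, f: False}
  {f: True, g: False, r: False}
  {r: True, g: False, f: False}
  {f: True, r: True, g: False}
  {g: True, f: False, r: False}
  {f: True, g: True, r: False}
  {r: True, g: True, f: False}


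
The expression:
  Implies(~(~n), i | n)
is always true.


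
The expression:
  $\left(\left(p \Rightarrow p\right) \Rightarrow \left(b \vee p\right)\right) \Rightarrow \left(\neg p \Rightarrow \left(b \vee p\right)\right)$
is always true.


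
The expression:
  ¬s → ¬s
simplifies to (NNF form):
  True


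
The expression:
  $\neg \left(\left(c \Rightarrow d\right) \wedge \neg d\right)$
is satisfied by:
  {d: True, c: True}
  {d: True, c: False}
  {c: True, d: False}


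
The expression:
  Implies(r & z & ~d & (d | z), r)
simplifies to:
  True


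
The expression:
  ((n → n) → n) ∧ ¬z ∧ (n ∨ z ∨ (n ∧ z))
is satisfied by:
  {n: True, z: False}


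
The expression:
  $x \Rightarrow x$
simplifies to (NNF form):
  $\text{True}$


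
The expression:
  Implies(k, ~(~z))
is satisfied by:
  {z: True, k: False}
  {k: False, z: False}
  {k: True, z: True}


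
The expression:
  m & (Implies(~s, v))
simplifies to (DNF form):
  (m & s) | (m & v)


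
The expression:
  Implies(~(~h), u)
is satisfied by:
  {u: True, h: False}
  {h: False, u: False}
  {h: True, u: True}


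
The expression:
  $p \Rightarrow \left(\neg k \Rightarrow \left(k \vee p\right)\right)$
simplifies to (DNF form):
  $\text{True}$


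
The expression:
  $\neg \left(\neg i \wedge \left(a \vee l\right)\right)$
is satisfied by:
  {i: True, l: False, a: False}
  {i: True, a: True, l: False}
  {i: True, l: True, a: False}
  {i: True, a: True, l: True}
  {a: False, l: False, i: False}


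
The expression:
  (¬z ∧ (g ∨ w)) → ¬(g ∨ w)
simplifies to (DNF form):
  z ∨ (¬g ∧ ¬w)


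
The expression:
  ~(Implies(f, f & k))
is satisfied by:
  {f: True, k: False}


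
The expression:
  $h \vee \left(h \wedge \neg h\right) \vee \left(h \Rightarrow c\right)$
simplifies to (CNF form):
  $\text{True}$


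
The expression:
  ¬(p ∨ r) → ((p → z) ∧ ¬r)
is always true.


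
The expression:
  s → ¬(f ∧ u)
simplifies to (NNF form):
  ¬f ∨ ¬s ∨ ¬u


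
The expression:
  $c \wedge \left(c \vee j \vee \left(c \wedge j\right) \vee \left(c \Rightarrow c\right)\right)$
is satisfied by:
  {c: True}


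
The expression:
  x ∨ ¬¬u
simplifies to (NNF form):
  u ∨ x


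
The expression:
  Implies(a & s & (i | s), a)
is always true.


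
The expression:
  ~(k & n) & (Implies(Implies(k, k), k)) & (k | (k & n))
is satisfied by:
  {k: True, n: False}


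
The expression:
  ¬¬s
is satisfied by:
  {s: True}


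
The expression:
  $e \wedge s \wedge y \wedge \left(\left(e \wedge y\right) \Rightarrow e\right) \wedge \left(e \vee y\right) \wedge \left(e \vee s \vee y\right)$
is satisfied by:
  {e: True, s: True, y: True}


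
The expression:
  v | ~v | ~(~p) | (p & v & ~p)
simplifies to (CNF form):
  True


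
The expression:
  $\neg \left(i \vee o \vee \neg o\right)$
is never true.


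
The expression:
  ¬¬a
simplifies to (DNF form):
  a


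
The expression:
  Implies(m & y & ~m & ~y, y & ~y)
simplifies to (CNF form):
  True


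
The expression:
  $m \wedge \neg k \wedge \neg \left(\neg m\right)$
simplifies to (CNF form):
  $m \wedge \neg k$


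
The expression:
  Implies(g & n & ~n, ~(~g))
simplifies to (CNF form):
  True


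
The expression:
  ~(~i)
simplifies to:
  i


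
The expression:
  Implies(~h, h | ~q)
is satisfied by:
  {h: True, q: False}
  {q: False, h: False}
  {q: True, h: True}


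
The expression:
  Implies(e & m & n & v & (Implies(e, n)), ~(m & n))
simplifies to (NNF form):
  ~e | ~m | ~n | ~v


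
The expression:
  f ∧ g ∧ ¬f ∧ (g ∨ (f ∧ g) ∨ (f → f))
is never true.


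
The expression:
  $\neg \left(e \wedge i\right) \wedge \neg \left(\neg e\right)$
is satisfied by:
  {e: True, i: False}


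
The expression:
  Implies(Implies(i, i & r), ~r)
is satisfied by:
  {r: False}


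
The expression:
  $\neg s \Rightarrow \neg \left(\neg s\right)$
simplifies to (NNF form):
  $s$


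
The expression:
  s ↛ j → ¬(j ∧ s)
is always true.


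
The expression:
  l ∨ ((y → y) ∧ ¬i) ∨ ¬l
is always true.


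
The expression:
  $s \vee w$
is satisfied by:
  {s: True, w: True}
  {s: True, w: False}
  {w: True, s: False}


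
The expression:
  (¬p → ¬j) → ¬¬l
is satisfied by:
  {l: True, j: True, p: False}
  {l: True, j: False, p: False}
  {l: True, p: True, j: True}
  {l: True, p: True, j: False}
  {j: True, p: False, l: False}


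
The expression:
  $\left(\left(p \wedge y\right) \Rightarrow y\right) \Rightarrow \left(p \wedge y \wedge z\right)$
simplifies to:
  $p \wedge y \wedge z$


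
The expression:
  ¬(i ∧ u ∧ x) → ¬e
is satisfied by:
  {i: True, u: True, x: True, e: False}
  {i: True, u: True, x: False, e: False}
  {i: True, x: True, u: False, e: False}
  {i: True, x: False, u: False, e: False}
  {u: True, x: True, i: False, e: False}
  {u: True, i: False, x: False, e: False}
  {u: False, x: True, i: False, e: False}
  {u: False, i: False, x: False, e: False}
  {i: True, e: True, u: True, x: True}


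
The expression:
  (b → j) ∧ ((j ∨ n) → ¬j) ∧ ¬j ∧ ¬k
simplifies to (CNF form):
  ¬b ∧ ¬j ∧ ¬k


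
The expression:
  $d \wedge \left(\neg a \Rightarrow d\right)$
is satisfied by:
  {d: True}


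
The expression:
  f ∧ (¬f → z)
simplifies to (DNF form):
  f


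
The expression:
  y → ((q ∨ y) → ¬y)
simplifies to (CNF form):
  ¬y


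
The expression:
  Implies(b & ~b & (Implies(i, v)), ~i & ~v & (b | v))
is always true.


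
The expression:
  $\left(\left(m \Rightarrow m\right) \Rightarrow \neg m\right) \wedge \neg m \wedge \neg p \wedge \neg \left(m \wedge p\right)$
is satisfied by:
  {p: False, m: False}


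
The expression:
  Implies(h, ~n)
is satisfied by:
  {h: False, n: False}
  {n: True, h: False}
  {h: True, n: False}


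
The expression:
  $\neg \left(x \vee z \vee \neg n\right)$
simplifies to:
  $n \wedge \neg x \wedge \neg z$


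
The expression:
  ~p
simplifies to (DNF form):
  ~p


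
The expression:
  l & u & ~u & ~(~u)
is never true.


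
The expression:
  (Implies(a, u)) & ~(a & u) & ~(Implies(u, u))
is never true.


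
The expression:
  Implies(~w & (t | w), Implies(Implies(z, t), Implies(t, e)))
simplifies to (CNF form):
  e | w | ~t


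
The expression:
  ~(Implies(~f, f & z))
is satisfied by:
  {f: False}


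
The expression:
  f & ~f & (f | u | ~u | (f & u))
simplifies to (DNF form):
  False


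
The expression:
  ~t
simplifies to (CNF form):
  ~t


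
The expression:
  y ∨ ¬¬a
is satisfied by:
  {a: True, y: True}
  {a: True, y: False}
  {y: True, a: False}


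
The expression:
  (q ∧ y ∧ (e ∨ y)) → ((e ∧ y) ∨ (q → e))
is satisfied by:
  {e: True, q: False, y: False}
  {e: False, q: False, y: False}
  {y: True, e: True, q: False}
  {y: True, e: False, q: False}
  {q: True, e: True, y: False}
  {q: True, e: False, y: False}
  {q: True, y: True, e: True}
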